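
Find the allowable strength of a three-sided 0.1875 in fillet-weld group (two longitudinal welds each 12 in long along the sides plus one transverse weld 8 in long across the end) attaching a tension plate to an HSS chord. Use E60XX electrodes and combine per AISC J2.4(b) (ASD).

R_n/Ω ≈ 77.3 kip

E60XX → F_EXX = 60 ksi.
t_e = 0.707 × 0.1875 = 0.1326 in.
R_nwl = 0.6 × 60 × 0.1326 × 24 = 114.5 kip (longitudinal, 2 welds).
R_nwt = 0.6 × 60 × 0.1326 × 8 = 38.18 kip (transverse, base value).
(i) R_nwl + R_nwt = 152.7 kip; (ii) 0.85 R_nwl + 1.5 R_nwt = 154.6 kip.
R_n = max = 154.6 kip [governs: (ii)]; R_n/Ω = 77.31 kip.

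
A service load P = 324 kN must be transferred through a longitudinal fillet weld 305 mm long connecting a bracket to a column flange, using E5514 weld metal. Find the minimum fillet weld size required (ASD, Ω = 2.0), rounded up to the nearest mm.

E55XX → F_EXX = 550 MPa.
Total weld length L = 305 mm.
Required throat t_e = P × Ω / (0.6 F_EXX × L) = 324 × 2.0 / (0.6 × 550 × 305 × 10⁻³) = 6.438 mm.
Required leg w = t_e / 0.707 = 9.106 mm → use 10 mm.

w = 10 mm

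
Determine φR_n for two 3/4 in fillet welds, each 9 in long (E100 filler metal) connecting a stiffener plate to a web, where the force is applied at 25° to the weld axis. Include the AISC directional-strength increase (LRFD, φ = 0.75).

E100XX → F_EXX = 100 ksi.
t_e = 0.707 × 0.75 = 0.5302 in; A_we = 0.5302 × 18 = 9.544 in².
Directional factor: 1.0 + 0.5 sin^1.5(25°) = 1.137.
F_nw = 0.6 × 100 × 1.137 = 68.24 ksi.
φR_n = 0.75 × 68.24 × 9.544 = 488.5 kips.

φR_n ≈ 489 kips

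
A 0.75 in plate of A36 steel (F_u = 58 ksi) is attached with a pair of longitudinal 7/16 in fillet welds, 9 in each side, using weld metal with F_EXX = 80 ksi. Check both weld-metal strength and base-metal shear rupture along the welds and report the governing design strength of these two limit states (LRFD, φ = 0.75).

t_e = 0.707 × 0.4375 = 0.3093 in; L = 18 in.
Weld metal: φR_n = 0.75 × 0.6 × 80 × 0.3093 × 18 = 200.4 kip.
Base metal (shear rupture): φR_n = 0.75 × 0.6 × 58 × 0.75 × 18 = 352.3 kip.
Governing: weld metal.

φR_n ≈ 200 kip (weld metal governs)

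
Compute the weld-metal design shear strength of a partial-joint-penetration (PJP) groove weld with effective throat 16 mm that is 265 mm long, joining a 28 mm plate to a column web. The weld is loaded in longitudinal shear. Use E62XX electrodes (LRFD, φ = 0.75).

E62XX → F_EXX = 620 MPa.
Effective throat (given) t_e = 16 mm.
A_we = 16 × 265 = 4240 mm².
F_nw = 0.6 F_EXX = 372 MPa.
φR_n = 0.75 × 372 × 4240 × 10⁻³ = 1183 kN.

φR_n ≈ 1180 kN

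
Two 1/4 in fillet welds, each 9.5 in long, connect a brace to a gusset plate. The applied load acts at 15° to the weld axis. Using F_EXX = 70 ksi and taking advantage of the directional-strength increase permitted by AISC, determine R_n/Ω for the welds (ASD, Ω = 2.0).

t_e = 0.707 × 0.25 = 0.1767 in; A_we = 0.1767 × 19 = 3.358 in².
Directional factor: 1.0 + 0.5 sin^1.5(15°) = 1.066.
F_nw = 0.6 × 70 × 1.066 = 44.77 ksi.
R_n/Ω = (44.77 × 3.358) / 2.0 = 75.17 kips.

R_n/Ω ≈ 75.2 kips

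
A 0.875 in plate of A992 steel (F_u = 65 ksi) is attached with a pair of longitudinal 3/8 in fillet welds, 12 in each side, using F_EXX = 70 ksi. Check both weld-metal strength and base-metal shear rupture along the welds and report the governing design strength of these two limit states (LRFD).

φR_n ≈ 200 kips (weld metal governs)

t_e = 0.707 × 0.375 = 0.2651 in; L = 24 in.
Weld metal: φR_n = 0.75 × 0.6 × 70 × 0.2651 × 24 = 200.4 kips.
Base metal (shear rupture): φR_n = 0.75 × 0.6 × 65 × 0.875 × 24 = 614.2 kips.
Governing: weld metal.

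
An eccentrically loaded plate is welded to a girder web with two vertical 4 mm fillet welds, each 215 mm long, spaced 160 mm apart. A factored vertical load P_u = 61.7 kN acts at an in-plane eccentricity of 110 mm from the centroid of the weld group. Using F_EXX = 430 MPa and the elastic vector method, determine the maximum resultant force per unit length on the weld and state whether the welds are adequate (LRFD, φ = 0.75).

Total weld length L_w = 430 mm. Treat welds as unit-width lines.
Polar moment about centroid: J = 2[d³/12 + d(b/2)²] = 2[215³/12 + 215×80²] = 4408000 mm³.
Direct shear f_v = P/L_w = 61.7×10³ / 430 = 143.5 N/mm (vertical).
Torsion M = P·e = 61.7×10³ × 110 = 6787000 N·mm.
Critical point at (x, y) = (80, 107.5) from centroid. f_tx = M·y/J = 165.5 N/mm; f_ty = M·x/J = 123.2 N/mm.
Resultant f_max = √[f_tx² + (f_v + f_ty)²] = √[165.5² + (143.5 + 123.2)²] = 313.8 N/mm.
Capacity per unit length: φr_n = 0.75 × 0.6 × 430 × (0.707 × 4) = 547.2 N/mm.
313.8 ≤ 547.2 → adequate.

f_max ≈ 314 N/mm; adequate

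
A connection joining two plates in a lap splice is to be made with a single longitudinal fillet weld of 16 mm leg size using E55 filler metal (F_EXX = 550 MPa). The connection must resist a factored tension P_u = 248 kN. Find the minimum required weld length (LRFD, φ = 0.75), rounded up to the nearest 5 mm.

L = 90 mm

Throat t_e = 0.707 × 16 = 11.31 mm.
φr_n = 0.75 × 0.6 × 550 × 11.31 × 10⁻³ = 2.8 kN/mm.
L_req = P_u / φr_n = 248 / 2.8 = 88.58 mm total.
Round up → use L = 90 mm.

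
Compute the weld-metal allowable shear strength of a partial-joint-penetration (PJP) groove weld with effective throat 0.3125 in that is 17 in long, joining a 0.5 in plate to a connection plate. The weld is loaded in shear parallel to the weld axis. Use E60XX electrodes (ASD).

E60XX → F_EXX = 60 ksi.
Effective throat (given) t_e = 0.3125 in.
A_we = 0.3125 × 17 = 5.312 in².
F_nw = 0.6 F_EXX = 36 ksi.
R_n/Ω = (36 × 5.312) / 2.0 = 95.62 kips.

R_n/Ω ≈ 95.6 kips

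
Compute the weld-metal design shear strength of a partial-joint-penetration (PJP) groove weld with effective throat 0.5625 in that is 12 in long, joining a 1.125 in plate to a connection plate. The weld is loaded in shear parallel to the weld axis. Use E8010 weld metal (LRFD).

E80XX → F_EXX = 80 ksi.
Effective throat (given) t_e = 0.5625 in.
A_we = 0.5625 × 12 = 6.75 in².
F_nw = 0.6 F_EXX = 48 ksi.
φR_n = 0.75 × 48 × 6.75 = 243 kip.

φR_n ≈ 243 kip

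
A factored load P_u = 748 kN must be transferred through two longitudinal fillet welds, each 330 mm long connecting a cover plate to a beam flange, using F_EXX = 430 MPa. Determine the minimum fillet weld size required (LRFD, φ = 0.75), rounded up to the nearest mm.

Total weld length L = 660 mm.
Required throat t_e = P_u / (φ × 0.6 F_EXX × L) = 748 / (0.75 × 0.6 × 430 × 660 × 10⁻³) = 5.857 mm.
Required leg w = t_e / 0.707 = 8.284 mm → use 9 mm.

w = 9 mm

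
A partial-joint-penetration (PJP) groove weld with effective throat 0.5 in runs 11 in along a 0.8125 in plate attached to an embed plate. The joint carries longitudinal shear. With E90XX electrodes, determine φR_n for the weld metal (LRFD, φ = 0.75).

E90XX → F_EXX = 90 ksi.
Effective throat (given) t_e = 0.5 in.
A_we = 0.5 × 11 = 5.5 in².
F_nw = 0.6 F_EXX = 54 ksi.
φR_n = 0.75 × 54 × 5.5 = 222.8 kips.

φR_n ≈ 223 kips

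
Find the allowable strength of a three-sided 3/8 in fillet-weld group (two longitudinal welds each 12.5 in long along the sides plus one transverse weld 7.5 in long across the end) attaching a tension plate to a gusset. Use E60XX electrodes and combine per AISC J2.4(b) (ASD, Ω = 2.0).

R_n/Ω ≈ 155 kips

E60XX → F_EXX = 60 ksi.
t_e = 0.707 × 0.375 = 0.2651 in.
R_nwl = 0.6 × 60 × 0.2651 × 25 = 238.6 kips (longitudinal, 2 welds).
R_nwt = 0.6 × 60 × 0.2651 × 7.5 = 71.58 kips (transverse, base value).
(i) R_nwl + R_nwt = 310.2 kips; (ii) 0.85 R_nwl + 1.5 R_nwt = 310.2 kips.
R_n = max = 310.2 kips [governs: (ii)]; R_n/Ω = 155.1 kips.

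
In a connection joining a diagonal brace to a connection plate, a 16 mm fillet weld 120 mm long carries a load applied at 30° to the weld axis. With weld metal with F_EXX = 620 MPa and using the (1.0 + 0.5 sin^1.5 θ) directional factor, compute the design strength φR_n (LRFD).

t_e = 0.707 × 16 = 11.31 mm; A_we = 11.31 × 120 = 1357 mm².
Directional factor: 1.0 + 0.5 sin^1.5(30°) = 1.177.
F_nw = 0.6 × 620 × 1.177 = 437.8 MPa.
φR_n = 0.75 × 437.8 × 1357 × 10⁻³ = 445.7 kN.

φR_n ≈ 446 kN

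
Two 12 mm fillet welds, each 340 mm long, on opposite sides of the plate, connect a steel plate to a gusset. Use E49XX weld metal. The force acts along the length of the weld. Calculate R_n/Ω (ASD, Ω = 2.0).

E49XX → F_EXX = 490 MPa.
Effective throat t_e = 0.707 × 12 = 8.484 mm.
Total length L = 680 mm; A_we = 8.484 × 680 = 5769 mm².
F_nw = 0.6 F_EXX = 0.6 × 490 = 294 MPa.
R_n = 294 × 5769 × 10⁻³ = 1696 kN; R_n/Ω = 1696/2.0 = 848.1 kN.

R_n/Ω ≈ 848 kN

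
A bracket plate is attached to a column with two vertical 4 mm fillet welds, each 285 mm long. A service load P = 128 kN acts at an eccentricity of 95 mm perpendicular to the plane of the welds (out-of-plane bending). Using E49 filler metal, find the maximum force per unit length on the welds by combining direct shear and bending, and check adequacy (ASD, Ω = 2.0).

f_max ≈ 502 N/mm; NOT adequate

E49XX → F_EXX = 490 MPa.
L_w = 2 × 285 = 570 mm; section modulus (unit throat) S = 2 × L²/6 = 27080 mm².
Direct shear f_v = P/L_w = 128×10³/570 = 224.6 N/mm.
Moment M = P × e = 128×10³ × 95 = 12160000 N·mm; bending f_b = M/S = 449.1 N/mm.
f_max = √(f_v² + f_b²) = √(224.6² + 449.1²) = 502.1 N/mm.
r_n/Ω = (1/2.0) × 0.6 × 490 × (0.707 × 4) = 415.7 N/mm → NOT adequate.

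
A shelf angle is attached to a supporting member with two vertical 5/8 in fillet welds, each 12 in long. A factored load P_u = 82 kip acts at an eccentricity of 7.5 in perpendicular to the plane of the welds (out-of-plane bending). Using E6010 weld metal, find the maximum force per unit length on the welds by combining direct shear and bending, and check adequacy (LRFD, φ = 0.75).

E60XX → F_EXX = 60 ksi.
L_w = 2 × 12 = 24 in; section modulus (unit throat) S = 2 × L²/6 = 48 in².
Direct shear f_v = P/L_w = 82/24 = 3.417 kip/in.
Moment M = P × e = 82 × 7.5 = 615 kip·in; bending f_b = M/S = 12.81 kip/in.
f_max = √(f_v² + f_b²) = √(3.417² + 12.81²) = 13.26 kip/in.
φr_n = 0.75 × 0.6 × 60 × (0.707 × 0.625) = 11.93 kip/in → NOT adequate.

f_max ≈ 13.3 kip/in; NOT adequate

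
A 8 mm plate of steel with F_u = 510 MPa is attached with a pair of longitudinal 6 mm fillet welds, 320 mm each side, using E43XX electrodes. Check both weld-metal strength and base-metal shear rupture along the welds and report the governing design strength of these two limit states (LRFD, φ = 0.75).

φR_n ≈ 525 kN (weld metal governs)

E43XX → F_EXX = 430 MPa.
t_e = 0.707 × 6 = 4.242 mm; L = 640 mm.
Weld metal: φR_n = 0.75 × 0.6 × 430 × 4.242 × 640 × 10⁻³ = 525.3 kN.
Base metal (shear rupture): φR_n = 0.75 × 0.6 × 510 × 8 × 640 × 10⁻³ = 1175 kN.
Governing: weld metal.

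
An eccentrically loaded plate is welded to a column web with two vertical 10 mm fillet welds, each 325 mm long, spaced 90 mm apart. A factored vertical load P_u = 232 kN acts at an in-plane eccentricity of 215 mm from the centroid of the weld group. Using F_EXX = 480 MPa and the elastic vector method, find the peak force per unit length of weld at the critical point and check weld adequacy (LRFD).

Total weld length L_w = 650 mm. Treat welds as unit-width lines.
Polar moment about centroid: J = 2[d³/12 + d(b/2)²] = 2[325³/12 + 325×45²] = 7038000 mm³.
Direct shear f_v = P/L_w = 232×10³ / 650 = 356.9 N/mm (vertical).
Torsion M = P·e = 232×10³ × 215 = 49880000 N·mm.
Critical point at (x, y) = (45, 162.5) from centroid. f_tx = M·y/J = 1152 N/mm; f_ty = M·x/J = 318.9 N/mm.
Resultant f_max = √[f_tx² + (f_v + f_ty)²] = √[1152² + (356.9 + 318.9)²] = 1335 N/mm.
Capacity per unit length: φr_n = 0.75 × 0.6 × 480 × (0.707 × 10) = 1527 N/mm.
1335 ≤ 1527 → adequate.

f_max ≈ 1340 N/mm; adequate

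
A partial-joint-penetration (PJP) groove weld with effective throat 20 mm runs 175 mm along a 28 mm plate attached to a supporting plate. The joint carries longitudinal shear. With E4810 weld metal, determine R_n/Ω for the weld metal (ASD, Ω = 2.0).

R_n/Ω ≈ 504 kN

E48XX → F_EXX = 480 MPa.
Effective throat (given) t_e = 20 mm.
A_we = 20 × 175 = 3500 mm².
F_nw = 0.6 F_EXX = 288 MPa.
R_n/Ω = (288 × 3500) / 2.0 × 10⁻³ = 504 kN.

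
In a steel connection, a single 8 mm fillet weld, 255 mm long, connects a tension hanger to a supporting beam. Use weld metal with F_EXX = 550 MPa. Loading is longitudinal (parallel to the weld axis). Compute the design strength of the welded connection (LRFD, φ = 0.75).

φR_n ≈ 357 kN

Effective throat t_e = 0.707 × 8 = 5.656 mm.
Total length L = 255 mm; A_we = 5.656 × 255 = 1442 mm².
F_nw = 0.6 F_EXX = 0.6 × 550 = 330 MPa.
φR_n = 0.75 × 330 × 1442 × 10⁻³ = 357 kN.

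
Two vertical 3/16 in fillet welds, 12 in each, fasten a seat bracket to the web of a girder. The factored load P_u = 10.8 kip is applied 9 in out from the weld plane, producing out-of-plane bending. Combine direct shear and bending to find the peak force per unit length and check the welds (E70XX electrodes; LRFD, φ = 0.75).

f_max ≈ 2.07 kip/in; adequate

E70XX → F_EXX = 70 ksi.
L_w = 2 × 12 = 24 in; section modulus (unit throat) S = 2 × L²/6 = 48 in².
Direct shear f_v = P/L_w = 10.8/24 = 0.45 kip/in.
Moment M = P × e = 10.8 × 9 = 97.2 kip·in; bending f_b = M/S = 2.025 kip/in.
f_max = √(f_v² + f_b²) = √(0.45² + 2.025²) = 2.074 kip/in.
φr_n = 0.75 × 0.6 × 70 × (0.707 × 0.1875) = 4.176 kip/in → adequate.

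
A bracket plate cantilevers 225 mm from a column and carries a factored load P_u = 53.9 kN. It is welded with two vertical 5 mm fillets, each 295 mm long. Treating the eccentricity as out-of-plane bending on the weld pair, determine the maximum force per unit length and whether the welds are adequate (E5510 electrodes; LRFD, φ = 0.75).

f_max ≈ 428 N/mm; adequate

E55XX → F_EXX = 550 MPa.
L_w = 2 × 295 = 590 mm; section modulus (unit throat) S = 2 × L²/6 = 29010 mm².
Direct shear f_v = P/L_w = 53.9×10³/590 = 91.36 N/mm.
Moment M = P × e = 53.9×10³ × 225 = 12128000 N·mm; bending f_b = M/S = 418.1 N/mm.
f_max = √(f_v² + f_b²) = √(91.36² + 418.1²) = 427.9 N/mm.
φr_n = 0.75 × 0.6 × 550 × (0.707 × 5) = 874.9 N/mm → adequate.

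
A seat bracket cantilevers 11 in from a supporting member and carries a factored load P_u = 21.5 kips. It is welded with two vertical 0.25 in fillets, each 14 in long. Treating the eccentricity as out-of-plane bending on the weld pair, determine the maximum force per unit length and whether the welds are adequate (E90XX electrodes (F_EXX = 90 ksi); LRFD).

f_max ≈ 3.7 kip/in; adequate

L_w = 2 × 14 = 28 in; section modulus (unit throat) S = 2 × L²/6 = 65.33 in².
Direct shear f_v = P/L_w = 21.5/28 = 0.7679 kip/in.
Moment M = P × e = 21.5 × 11 = 236.5 kip·in; bending f_b = M/S = 3.62 kip/in.
f_max = √(f_v² + f_b²) = √(0.7679² + 3.62²) = 3.7 kip/in.
φr_n = 0.75 × 0.6 × 90 × (0.707 × 0.25) = 7.158 kip/in → adequate.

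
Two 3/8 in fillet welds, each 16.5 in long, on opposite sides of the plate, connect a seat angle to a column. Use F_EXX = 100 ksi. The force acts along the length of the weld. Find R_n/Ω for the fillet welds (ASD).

Effective throat t_e = 0.707 × 0.375 = 0.2651 in.
Total length L = 33 in; A_we = 0.2651 × 33 = 8.749 in².
F_nw = 0.6 F_EXX = 0.6 × 100 = 60 ksi.
R_n = 60 × 8.749 = 524.9 kips; R_n/Ω = 524.9/2.0 = 262.5 kips.

R_n/Ω ≈ 262 kips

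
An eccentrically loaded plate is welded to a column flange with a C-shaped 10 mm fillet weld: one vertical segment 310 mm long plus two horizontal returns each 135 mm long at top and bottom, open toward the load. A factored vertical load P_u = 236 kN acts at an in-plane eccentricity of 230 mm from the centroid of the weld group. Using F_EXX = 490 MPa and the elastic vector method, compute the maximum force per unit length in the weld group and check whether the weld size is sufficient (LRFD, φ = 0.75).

Total weld length L_w = 580 mm. Treat welds as unit-width lines.
Centroid: x̄ = 2×135×67.5 / 580 = 31.42 mm from the vertical weld.
Polar moment about centroid: J = I_x + I_y = [310³/12 + 2×135×155²] + [310×31.42² + 2(135³/12 + 135×36.08²)] = 10040000 mm³.
Direct shear f_v = P/L_w = 236×10³ / 580 = 406.9 N/mm (vertical).
Torsion M = P·e = 236×10³ × 230 = 54280000 N·mm.
Critical point at (x, y) = (103.6, 155) from centroid. f_tx = M·y/J = 838.2 N/mm; f_ty = M·x/J = 560.2 N/mm.
Resultant f_max = √[f_tx² + (f_v + f_ty)²] = √[838.2² + (406.9 + 560.2)²] = 1280 N/mm.
Capacity per unit length: φr_n = 0.75 × 0.6 × 490 × (0.707 × 10) = 1559 N/mm.
1280 ≤ 1559 → adequate.

f_max ≈ 1280 N/mm; adequate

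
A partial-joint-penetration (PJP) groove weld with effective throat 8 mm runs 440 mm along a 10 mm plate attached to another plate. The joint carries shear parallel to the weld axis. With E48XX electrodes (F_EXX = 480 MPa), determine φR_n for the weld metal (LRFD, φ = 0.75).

Effective throat (given) t_e = 8 mm.
A_we = 8 × 440 = 3520 mm².
F_nw = 0.6 F_EXX = 288 MPa.
φR_n = 0.75 × 288 × 3520 × 10⁻³ = 760.3 kN.

φR_n ≈ 760 kN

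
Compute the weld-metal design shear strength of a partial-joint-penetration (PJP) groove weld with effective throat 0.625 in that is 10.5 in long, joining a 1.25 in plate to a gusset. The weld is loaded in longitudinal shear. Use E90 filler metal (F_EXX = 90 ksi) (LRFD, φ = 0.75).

φR_n ≈ 266 kip

Effective throat (given) t_e = 0.625 in.
A_we = 0.625 × 10.5 = 6.562 in².
F_nw = 0.6 F_EXX = 54 ksi.
φR_n = 0.75 × 54 × 6.562 = 265.8 kip.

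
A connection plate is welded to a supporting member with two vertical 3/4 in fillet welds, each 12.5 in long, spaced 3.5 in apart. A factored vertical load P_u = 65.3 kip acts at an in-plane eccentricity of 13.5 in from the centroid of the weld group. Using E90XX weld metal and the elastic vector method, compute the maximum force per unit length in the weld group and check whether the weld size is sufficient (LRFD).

f_max ≈ 15.1 kip/in; adequate

E90XX → F_EXX = 90 ksi.
Total weld length L_w = 25 in. Treat welds as unit-width lines.
Polar moment about centroid: J = 2[d³/12 + d(b/2)²] = 2[12.5³/12 + 12.5×1.75²] = 402.1 in³.
Direct shear f_v = P/L_w = 65.3 / 25 = 2.612 kip/in (vertical).
Torsion M = P·e = 65.3 × 13.5 = 881.55 kip·in.
Critical point at (x, y) = (1.75, 6.25) from centroid. f_tx = M·y/J = 13.7 kip/in; f_ty = M·x/J = 3.837 kip/in.
Resultant f_max = √[f_tx² + (f_v + f_ty)²] = √[13.7² + (2.612 + 3.837)²] = 15.14 kip/in.
Capacity per unit length: φr_n = 0.75 × 0.6 × 90 × (0.707 × 0.75) = 21.48 kip/in.
15.14 ≤ 21.48 → adequate.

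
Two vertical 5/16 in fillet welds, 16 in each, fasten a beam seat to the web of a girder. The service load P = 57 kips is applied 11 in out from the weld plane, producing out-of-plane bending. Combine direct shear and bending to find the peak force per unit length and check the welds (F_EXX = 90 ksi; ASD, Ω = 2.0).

L_w = 2 × 16 = 32 in; section modulus (unit throat) S = 2 × L²/6 = 85.33 in².
Direct shear f_v = P/L_w = 57/32 = 1.781 kip/in.
Moment M = P × e = 57 × 11 = 627 kip·in; bending f_b = M/S = 7.348 kip/in.
f_max = √(f_v² + f_b²) = √(1.781² + 7.348²) = 7.56 kip/in.
r_n/Ω = (1/2.0) × 0.6 × 90 × (0.707 × 0.3125) = 5.965 kip/in → NOT adequate.

f_max ≈ 7.56 kip/in; NOT adequate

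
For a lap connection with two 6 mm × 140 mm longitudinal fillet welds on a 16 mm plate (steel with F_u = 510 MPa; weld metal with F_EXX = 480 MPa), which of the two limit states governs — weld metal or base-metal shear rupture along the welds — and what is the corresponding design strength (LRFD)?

φR_n ≈ 257 kN (weld metal governs)

t_e = 0.707 × 6 = 4.242 mm; L = 280 mm.
Weld metal: φR_n = 0.75 × 0.6 × 480 × 4.242 × 280 × 10⁻³ = 256.6 kN.
Base metal (shear rupture): φR_n = 0.75 × 0.6 × 510 × 16 × 280 × 10⁻³ = 1028 kN.
Governing: weld metal.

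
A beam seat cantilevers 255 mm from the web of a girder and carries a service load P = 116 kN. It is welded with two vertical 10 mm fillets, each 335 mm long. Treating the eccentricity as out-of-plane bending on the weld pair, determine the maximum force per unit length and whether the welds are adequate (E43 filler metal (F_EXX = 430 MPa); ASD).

L_w = 2 × 335 = 670 mm; section modulus (unit throat) S = 2 × L²/6 = 37410 mm².
Direct shear f_v = P/L_w = 116×10³/670 = 173.1 N/mm.
Moment M = P × e = 116×10³ × 255 = 29580000 N·mm; bending f_b = M/S = 790.7 N/mm.
f_max = √(f_v² + f_b²) = √(173.1² + 790.7²) = 809.5 N/mm.
r_n/Ω = (1/2.0) × 0.6 × 430 × (0.707 × 10) = 912 N/mm → adequate.

f_max ≈ 809 N/mm; adequate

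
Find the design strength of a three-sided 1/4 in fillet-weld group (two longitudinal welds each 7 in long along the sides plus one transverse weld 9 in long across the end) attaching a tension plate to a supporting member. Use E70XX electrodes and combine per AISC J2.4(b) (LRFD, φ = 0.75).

φR_n ≈ 141 kip

E70XX → F_EXX = 70 ksi.
t_e = 0.707 × 0.25 = 0.1767 in.
R_nwl = 0.6 × 70 × 0.1767 × 14 = 103.9 kip (longitudinal, 2 welds).
R_nwt = 0.6 × 70 × 0.1767 × 9 = 66.81 kip (transverse, base value).
(i) R_nwl + R_nwt = 170.7 kip; (ii) 0.85 R_nwl + 1.5 R_nwt = 188.6 kip.
R_n = max = 188.6 kip [governs: (ii)]; φR_n = 141.4 kip.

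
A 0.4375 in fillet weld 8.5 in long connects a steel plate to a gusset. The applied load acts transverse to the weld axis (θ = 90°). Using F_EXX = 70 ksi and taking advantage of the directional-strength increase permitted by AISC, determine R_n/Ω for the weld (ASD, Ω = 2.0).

R_n/Ω ≈ 82.8 kips

t_e = 0.707 × 0.4375 = 0.3093 in; A_we = 0.3093 × 8.5 = 2.629 in².
Directional factor: 1.0 + 0.5 sin^1.5(90°) = 1.5.
F_nw = 0.6 × 70 × 1.5 = 63 ksi.
R_n/Ω = (63 × 2.629) / 2.0 = 82.82 kips.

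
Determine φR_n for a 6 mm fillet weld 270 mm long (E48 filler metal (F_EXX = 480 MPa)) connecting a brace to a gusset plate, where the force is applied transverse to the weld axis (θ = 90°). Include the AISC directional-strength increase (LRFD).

t_e = 0.707 × 6 = 4.242 mm; A_we = 4.242 × 270 = 1145 mm².
Directional factor: 1.0 + 0.5 sin^1.5(90°) = 1.5.
F_nw = 0.6 × 480 × 1.5 = 432 MPa.
φR_n = 0.75 × 432 × 1145 × 10⁻³ = 371.1 kN.

φR_n ≈ 371 kN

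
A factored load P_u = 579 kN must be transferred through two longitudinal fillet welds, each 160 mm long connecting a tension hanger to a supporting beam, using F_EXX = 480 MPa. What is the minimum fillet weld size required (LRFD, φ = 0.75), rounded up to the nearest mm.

w = 12 mm

Total weld length L = 320 mm.
Required throat t_e = P_u / (φ × 0.6 F_EXX × L) = 579 / (0.75 × 0.6 × 480 × 320 × 10⁻³) = 8.377 mm.
Required leg w = t_e / 0.707 = 11.85 mm → use 12 mm.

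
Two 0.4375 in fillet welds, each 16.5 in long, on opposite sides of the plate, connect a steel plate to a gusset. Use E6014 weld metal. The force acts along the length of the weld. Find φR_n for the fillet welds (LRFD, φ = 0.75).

E60XX → F_EXX = 60 ksi.
Effective throat t_e = 0.707 × 0.4375 = 0.3093 in.
Total length L = 33 in; A_we = 0.3093 × 33 = 10.21 in².
F_nw = 0.6 F_EXX = 0.6 × 60 = 36 ksi.
φR_n = 0.75 × 36 × 10.21 = 275.6 kip.

φR_n ≈ 276 kip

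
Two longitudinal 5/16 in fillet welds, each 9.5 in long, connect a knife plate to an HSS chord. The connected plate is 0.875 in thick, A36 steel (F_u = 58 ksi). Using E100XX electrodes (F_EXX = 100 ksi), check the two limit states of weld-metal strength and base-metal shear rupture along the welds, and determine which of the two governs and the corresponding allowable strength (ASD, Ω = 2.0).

R_n/Ω ≈ 126 kip (weld metal governs)

t_e = 0.707 × 0.3125 = 0.2209 in; L = 19 in.
Weld metal: R_n/Ω = (1/2.0) × 0.6 × 100 × 0.2209 × 19 = 125.9 kip.
Base metal (shear rupture): R_n/Ω = (1/2.0) × 0.6 × 58 × 0.875 × 19 = 289.3 kip.
Governing: weld metal.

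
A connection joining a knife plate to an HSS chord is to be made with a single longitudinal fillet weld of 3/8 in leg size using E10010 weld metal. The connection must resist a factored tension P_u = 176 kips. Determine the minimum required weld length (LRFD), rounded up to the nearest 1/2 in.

E100XX → F_EXX = 100 ksi.
Throat t_e = 0.707 × 0.375 = 0.2651 in.
φr_n = 0.75 × 0.6 × 100 × 0.2651 = 11.93 kips/in.
L_req = P_u / φr_n = 176 / 11.93 = 14.75 in total.
Round up → use L = 15 in.

L = 15 in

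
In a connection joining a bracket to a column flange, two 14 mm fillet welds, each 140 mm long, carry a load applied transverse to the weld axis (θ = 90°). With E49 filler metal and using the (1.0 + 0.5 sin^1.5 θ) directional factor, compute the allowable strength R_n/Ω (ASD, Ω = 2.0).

E49XX → F_EXX = 490 MPa.
t_e = 0.707 × 14 = 9.898 mm; A_we = 9.898 × 280 = 2771 mm².
Directional factor: 1.0 + 0.5 sin^1.5(90°) = 1.5.
F_nw = 0.6 × 490 × 1.5 = 441 MPa.
R_n/Ω = (441 × 2771) / 2.0 × 10⁻³ = 611.1 kN.

R_n/Ω ≈ 611 kN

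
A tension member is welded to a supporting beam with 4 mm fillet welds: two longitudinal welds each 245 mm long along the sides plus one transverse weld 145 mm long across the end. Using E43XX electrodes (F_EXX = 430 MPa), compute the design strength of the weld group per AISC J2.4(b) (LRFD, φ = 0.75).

φR_n ≈ 347 kN

t_e = 0.707 × 4 = 2.828 mm.
R_nwl = 0.6 × 430 × 2.828 × 490 × 10⁻³ = 357.5 kN (longitudinal, 2 welds).
R_nwt = 0.6 × 430 × 2.828 × 145 × 10⁻³ = 105.8 kN (transverse, base value).
(i) R_nwl + R_nwt = 463.3 kN; (ii) 0.85 R_nwl + 1.5 R_nwt = 462.6 kN.
R_n = max = 463.3 kN [governs: (i)]; φR_n = 347.5 kN.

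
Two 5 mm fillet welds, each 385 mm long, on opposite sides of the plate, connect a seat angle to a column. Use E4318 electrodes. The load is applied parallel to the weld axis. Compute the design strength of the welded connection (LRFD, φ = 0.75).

φR_n ≈ 527 kN

E43XX → F_EXX = 430 MPa.
Effective throat t_e = 0.707 × 5 = 3.535 mm.
Total length L = 770 mm; A_we = 3.535 × 770 = 2722 mm².
F_nw = 0.6 F_EXX = 0.6 × 430 = 258 MPa.
φR_n = 0.75 × 258 × 2722 × 10⁻³ = 526.7 kN.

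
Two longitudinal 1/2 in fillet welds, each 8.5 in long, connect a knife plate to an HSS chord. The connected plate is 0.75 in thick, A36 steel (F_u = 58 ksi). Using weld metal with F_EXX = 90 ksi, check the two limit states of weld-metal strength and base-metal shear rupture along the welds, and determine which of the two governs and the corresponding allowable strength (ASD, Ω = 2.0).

R_n/Ω ≈ 162 kip (weld metal governs)

t_e = 0.707 × 0.5 = 0.3535 in; L = 17 in.
Weld metal: R_n/Ω = (1/2.0) × 0.6 × 90 × 0.3535 × 17 = 162.3 kip.
Base metal (shear rupture): R_n/Ω = (1/2.0) × 0.6 × 58 × 0.75 × 17 = 221.8 kip.
Governing: weld metal.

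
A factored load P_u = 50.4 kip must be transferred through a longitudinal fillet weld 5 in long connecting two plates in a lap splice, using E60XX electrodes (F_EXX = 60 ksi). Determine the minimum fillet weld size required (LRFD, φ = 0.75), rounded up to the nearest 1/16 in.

Total weld length L = 5 in.
Required throat t_e = P_u / (φ × 0.6 F_EXX × L) = 50.4 / (0.75 × 0.6 × 60 × 5) = 0.3733 in.
Required leg w = t_e / 0.707 = 0.5281 in → use 9/16 in.

w = 9/16 in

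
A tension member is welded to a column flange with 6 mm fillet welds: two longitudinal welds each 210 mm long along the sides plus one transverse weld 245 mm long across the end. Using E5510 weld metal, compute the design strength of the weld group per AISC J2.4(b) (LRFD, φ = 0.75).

φR_n ≈ 761 kN

E55XX → F_EXX = 550 MPa.
t_e = 0.707 × 6 = 4.242 mm.
R_nwl = 0.6 × 550 × 4.242 × 420 × 10⁻³ = 587.9 kN (longitudinal, 2 welds).
R_nwt = 0.6 × 550 × 4.242 × 245 × 10⁻³ = 343 kN (transverse, base value).
(i) R_nwl + R_nwt = 930.9 kN; (ii) 0.85 R_nwl + 1.5 R_nwt = 1014 kN.
R_n = max = 1014 kN [governs: (ii)]; φR_n = 760.6 kN.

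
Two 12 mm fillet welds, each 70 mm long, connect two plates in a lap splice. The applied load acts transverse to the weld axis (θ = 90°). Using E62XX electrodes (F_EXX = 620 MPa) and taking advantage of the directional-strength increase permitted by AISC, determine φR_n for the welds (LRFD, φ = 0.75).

φR_n ≈ 497 kN

t_e = 0.707 × 12 = 8.484 mm; A_we = 8.484 × 140 = 1188 mm².
Directional factor: 1.0 + 0.5 sin^1.5(90°) = 1.5.
F_nw = 0.6 × 620 × 1.5 = 558 MPa.
φR_n = 0.75 × 558 × 1188 × 10⁻³ = 497.1 kN.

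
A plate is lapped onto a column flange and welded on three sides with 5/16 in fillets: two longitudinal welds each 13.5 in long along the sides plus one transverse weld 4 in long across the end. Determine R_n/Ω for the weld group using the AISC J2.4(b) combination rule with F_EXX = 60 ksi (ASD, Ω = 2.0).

R_n/Ω ≈ 123 kip

t_e = 0.707 × 0.3125 = 0.2209 in.
R_nwl = 0.6 × 60 × 0.2209 × 27 = 214.8 kip (longitudinal, 2 welds).
R_nwt = 0.6 × 60 × 0.2209 × 4 = 31.81 kip (transverse, base value).
(i) R_nwl + R_nwt = 246.6 kip; (ii) 0.85 R_nwl + 1.5 R_nwt = 230.3 kip.
R_n = max = 246.6 kip [governs: (i)]; R_n/Ω = 123.3 kip.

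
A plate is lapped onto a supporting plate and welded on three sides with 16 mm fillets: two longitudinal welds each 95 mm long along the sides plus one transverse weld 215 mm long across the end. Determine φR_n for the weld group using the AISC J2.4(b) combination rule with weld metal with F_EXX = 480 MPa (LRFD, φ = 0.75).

t_e = 0.707 × 16 = 11.31 mm.
R_nwl = 0.6 × 480 × 11.31 × 190 × 10⁻³ = 619 kN (longitudinal, 2 welds).
R_nwt = 0.6 × 480 × 11.31 × 215 × 10⁻³ = 700.4 kN (transverse, base value).
(i) R_nwl + R_nwt = 1319 kN; (ii) 0.85 R_nwl + 1.5 R_nwt = 1577 kN.
R_n = max = 1577 kN [governs: (ii)]; φR_n = 1183 kN.

φR_n ≈ 1180 kN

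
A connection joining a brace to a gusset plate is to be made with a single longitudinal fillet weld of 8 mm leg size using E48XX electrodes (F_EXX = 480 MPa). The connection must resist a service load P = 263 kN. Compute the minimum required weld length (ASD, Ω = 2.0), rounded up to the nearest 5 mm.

Throat t_e = 0.707 × 8 = 5.656 mm.
r_n/Ω = (0.6 × 480 × 5.656) / 2.0 = 814.5 N/mm = 0.8145 kN/mm.
L_req = P / (r_n/Ω) = 263 / 0.8145 = 322.9 mm total.
Round up → use L = 325 mm.

L = 325 mm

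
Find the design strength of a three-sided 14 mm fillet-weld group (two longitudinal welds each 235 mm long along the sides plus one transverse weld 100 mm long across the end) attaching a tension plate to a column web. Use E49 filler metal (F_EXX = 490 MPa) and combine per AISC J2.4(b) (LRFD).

t_e = 0.707 × 14 = 9.898 mm.
R_nwl = 0.6 × 490 × 9.898 × 470 × 10⁻³ = 1368 kN (longitudinal, 2 welds).
R_nwt = 0.6 × 490 × 9.898 × 100 × 10⁻³ = 291 kN (transverse, base value).
(i) R_nwl + R_nwt = 1659 kN; (ii) 0.85 R_nwl + 1.5 R_nwt = 1599 kN.
R_n = max = 1659 kN [governs: (i)]; φR_n = 1244 kN.

φR_n ≈ 1240 kN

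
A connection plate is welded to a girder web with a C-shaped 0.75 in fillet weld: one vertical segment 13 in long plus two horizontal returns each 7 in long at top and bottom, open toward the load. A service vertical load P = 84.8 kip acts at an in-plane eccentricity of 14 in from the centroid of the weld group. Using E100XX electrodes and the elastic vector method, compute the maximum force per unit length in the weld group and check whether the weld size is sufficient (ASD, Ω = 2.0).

f_max ≈ 13 kip/in; adequate

E100XX → F_EXX = 100 ksi.
Total weld length L_w = 27 in. Treat welds as unit-width lines.
Centroid: x̄ = 2×7×3.5 / 27 = 1.815 in from the vertical weld.
Polar moment about centroid: J = I_x + I_y = [13³/12 + 2×7×6.5²] + [13×1.815² + 2(7³/12 + 7×1.685²)] = 914.3 in³.
Direct shear f_v = P/L_w = 84.8 / 27 = 3.141 kip/in (vertical).
Torsion M = P·e = 84.8 × 14 = 1187.2 kip·in.
Critical point at (x, y) = (5.185, 6.5) from centroid. f_tx = M·y/J = 8.44 kip/in; f_ty = M·x/J = 6.733 kip/in.
Resultant f_max = √[f_tx² + (f_v + f_ty)²] = √[8.44² + (3.141 + 6.733)²] = 12.99 kip/in.
Capacity per unit length: r_n/Ω = (1/2.0) × 0.6 × 100 × (0.707 × 0.75) = 15.91 kip/in.
12.99 ≤ 15.91 → adequate.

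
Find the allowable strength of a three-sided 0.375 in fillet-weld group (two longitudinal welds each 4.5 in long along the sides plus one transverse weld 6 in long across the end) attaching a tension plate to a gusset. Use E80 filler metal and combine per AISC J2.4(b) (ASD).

E80XX → F_EXX = 80 ksi.
t_e = 0.707 × 0.375 = 0.2651 in.
R_nwl = 0.6 × 80 × 0.2651 × 9 = 114.5 kips (longitudinal, 2 welds).
R_nwt = 0.6 × 80 × 0.2651 × 6 = 76.36 kips (transverse, base value).
(i) R_nwl + R_nwt = 190.9 kips; (ii) 0.85 R_nwl + 1.5 R_nwt = 211.9 kips.
R_n = max = 211.9 kips [governs: (ii)]; R_n/Ω = 105.9 kips.

R_n/Ω ≈ 106 kips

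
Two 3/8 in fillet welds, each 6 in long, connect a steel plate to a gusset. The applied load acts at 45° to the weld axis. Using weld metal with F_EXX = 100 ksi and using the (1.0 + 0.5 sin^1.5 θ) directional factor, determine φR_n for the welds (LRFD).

t_e = 0.707 × 0.375 = 0.2651 in; A_we = 0.2651 × 12 = 3.181 in².
Directional factor: 1.0 + 0.5 sin^1.5(45°) = 1.297.
F_nw = 0.6 × 100 × 1.297 = 77.84 ksi.
φR_n = 0.75 × 77.84 × 3.181 = 185.7 kip.

φR_n ≈ 186 kip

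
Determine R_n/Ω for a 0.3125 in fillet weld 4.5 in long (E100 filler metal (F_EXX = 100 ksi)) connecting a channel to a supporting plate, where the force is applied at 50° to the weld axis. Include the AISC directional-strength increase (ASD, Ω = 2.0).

R_n/Ω ≈ 39.8 kip

t_e = 0.707 × 0.3125 = 0.2209 in; A_we = 0.2209 × 4.5 = 0.9942 in².
Directional factor: 1.0 + 0.5 sin^1.5(50°) = 1.335.
F_nw = 0.6 × 100 × 1.335 = 80.11 ksi.
R_n/Ω = (80.11 × 0.9942) / 2.0 = 39.83 kip.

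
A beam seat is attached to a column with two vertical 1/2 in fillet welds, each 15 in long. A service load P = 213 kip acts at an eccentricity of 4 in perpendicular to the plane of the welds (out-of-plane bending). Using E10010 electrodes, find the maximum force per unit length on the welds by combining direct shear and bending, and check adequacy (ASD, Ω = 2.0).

f_max ≈ 13.4 kip/in; NOT adequate

E100XX → F_EXX = 100 ksi.
L_w = 2 × 15 = 30 in; section modulus (unit throat) S = 2 × L²/6 = 75 in².
Direct shear f_v = P/L_w = 213/30 = 7.1 kip/in.
Moment M = P × e = 213 × 4 = 852 kip·in; bending f_b = M/S = 11.36 kip/in.
f_max = √(f_v² + f_b²) = √(7.1² + 11.36²) = 13.4 kip/in.
r_n/Ω = (1/2.0) × 0.6 × 100 × (0.707 × 0.5) = 10.6 kip/in → NOT adequate.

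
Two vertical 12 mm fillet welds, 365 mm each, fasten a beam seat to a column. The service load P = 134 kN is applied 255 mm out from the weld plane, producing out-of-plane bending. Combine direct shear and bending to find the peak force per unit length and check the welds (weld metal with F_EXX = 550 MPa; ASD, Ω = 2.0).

L_w = 2 × 365 = 730 mm; section modulus (unit throat) S = 2 × L²/6 = 44410 mm².
Direct shear f_v = P/L_w = 134×10³/730 = 183.6 N/mm.
Moment M = P × e = 134×10³ × 255 = 34170000 N·mm; bending f_b = M/S = 769.5 N/mm.
f_max = √(f_v² + f_b²) = √(183.6² + 769.5²) = 791 N/mm.
r_n/Ω = (1/2.0) × 0.6 × 550 × (0.707 × 12) = 1400 N/mm → adequate.

f_max ≈ 791 N/mm; adequate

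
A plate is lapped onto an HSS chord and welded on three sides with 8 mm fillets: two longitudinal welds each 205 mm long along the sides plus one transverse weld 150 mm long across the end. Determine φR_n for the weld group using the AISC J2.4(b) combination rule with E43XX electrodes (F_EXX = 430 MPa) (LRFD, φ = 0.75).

φR_n ≈ 628 kN

t_e = 0.707 × 8 = 5.656 mm.
R_nwl = 0.6 × 430 × 5.656 × 410 × 10⁻³ = 598.3 kN (longitudinal, 2 welds).
R_nwt = 0.6 × 430 × 5.656 × 150 × 10⁻³ = 218.9 kN (transverse, base value).
(i) R_nwl + R_nwt = 817.2 kN; (ii) 0.85 R_nwl + 1.5 R_nwt = 836.9 kN.
R_n = max = 836.9 kN [governs: (ii)]; φR_n = 627.7 kN.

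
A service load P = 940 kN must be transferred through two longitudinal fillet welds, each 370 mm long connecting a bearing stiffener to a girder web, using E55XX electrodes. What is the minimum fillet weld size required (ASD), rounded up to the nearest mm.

w = 11 mm

E55XX → F_EXX = 550 MPa.
Total weld length L = 740 mm.
Required throat t_e = P × Ω / (0.6 F_EXX × L) = 940 × 2.0 / (0.6 × 550 × 740 × 10⁻³) = 7.699 mm.
Required leg w = t_e / 0.707 = 10.89 mm → use 11 mm.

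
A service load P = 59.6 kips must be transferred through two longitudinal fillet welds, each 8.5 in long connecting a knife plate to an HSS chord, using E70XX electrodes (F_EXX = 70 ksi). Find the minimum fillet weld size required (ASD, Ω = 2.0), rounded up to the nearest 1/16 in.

w = 1/4 in

Total weld length L = 17 in.
Required throat t_e = P × Ω / (0.6 F_EXX × L) = 59.6 × 2.0 / (0.6 × 70 × 17) = 0.1669 in.
Required leg w = t_e / 0.707 = 0.2361 in → use 1/4 in.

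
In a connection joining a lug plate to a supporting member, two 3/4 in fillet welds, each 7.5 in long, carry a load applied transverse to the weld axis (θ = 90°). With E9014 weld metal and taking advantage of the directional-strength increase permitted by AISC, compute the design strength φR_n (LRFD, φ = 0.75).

E90XX → F_EXX = 90 ksi.
t_e = 0.707 × 0.75 = 0.5302 in; A_we = 0.5302 × 15 = 7.954 in².
Directional factor: 1.0 + 0.5 sin^1.5(90°) = 1.5.
F_nw = 0.6 × 90 × 1.5 = 81 ksi.
φR_n = 0.75 × 81 × 7.954 = 483.2 kips.

φR_n ≈ 483 kips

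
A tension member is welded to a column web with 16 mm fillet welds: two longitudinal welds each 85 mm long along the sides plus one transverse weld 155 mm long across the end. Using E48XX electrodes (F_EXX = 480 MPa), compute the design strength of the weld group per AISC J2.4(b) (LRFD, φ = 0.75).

φR_n ≈ 921 kN

t_e = 0.707 × 16 = 11.31 mm.
R_nwl = 0.6 × 480 × 11.31 × 170 × 10⁻³ = 553.8 kN (longitudinal, 2 welds).
R_nwt = 0.6 × 480 × 11.31 × 155 × 10⁻³ = 505 kN (transverse, base value).
(i) R_nwl + R_nwt = 1059 kN; (ii) 0.85 R_nwl + 1.5 R_nwt = 1228 kN.
R_n = max = 1228 kN [governs: (ii)]; φR_n = 921.2 kN.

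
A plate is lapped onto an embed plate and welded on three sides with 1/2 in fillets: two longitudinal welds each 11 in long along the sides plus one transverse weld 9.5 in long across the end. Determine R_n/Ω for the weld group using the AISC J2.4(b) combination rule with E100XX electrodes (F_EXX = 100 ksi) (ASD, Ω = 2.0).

t_e = 0.707 × 0.5 = 0.3535 in.
R_nwl = 0.6 × 100 × 0.3535 × 22 = 466.6 kip (longitudinal, 2 welds).
R_nwt = 0.6 × 100 × 0.3535 × 9.5 = 201.5 kip (transverse, base value).
(i) R_nwl + R_nwt = 668.1 kip; (ii) 0.85 R_nwl + 1.5 R_nwt = 698.9 kip.
R_n = max = 698.9 kip [governs: (ii)]; R_n/Ω = 349.4 kip.

R_n/Ω ≈ 349 kip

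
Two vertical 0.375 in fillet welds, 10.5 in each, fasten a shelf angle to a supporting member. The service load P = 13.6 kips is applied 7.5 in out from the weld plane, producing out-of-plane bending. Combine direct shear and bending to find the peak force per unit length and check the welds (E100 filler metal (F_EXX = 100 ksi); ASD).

L_w = 2 × 10.5 = 21 in; section modulus (unit throat) S = 2 × L²/6 = 36.75 in².
Direct shear f_v = P/L_w = 13.6/21 = 0.6476 kip/in.
Moment M = P × e = 13.6 × 7.5 = 102 kip·in; bending f_b = M/S = 2.776 kip/in.
f_max = √(f_v² + f_b²) = √(0.6476² + 2.776²) = 2.85 kip/in.
r_n/Ω = (1/2.0) × 0.6 × 100 × (0.707 × 0.375) = 7.954 kip/in → adequate.

f_max ≈ 2.85 kip/in; adequate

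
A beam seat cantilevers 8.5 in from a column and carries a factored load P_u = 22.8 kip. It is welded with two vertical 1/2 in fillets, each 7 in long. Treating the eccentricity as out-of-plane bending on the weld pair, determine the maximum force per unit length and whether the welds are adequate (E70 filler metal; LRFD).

E70XX → F_EXX = 70 ksi.
L_w = 2 × 7 = 14 in; section modulus (unit throat) S = 2 × L²/6 = 16.33 in².
Direct shear f_v = P/L_w = 22.8/14 = 1.629 kip/in.
Moment M = P × e = 22.8 × 8.5 = 193.8 kip·in; bending f_b = M/S = 11.87 kip/in.
f_max = √(f_v² + f_b²) = √(1.629² + 11.87²) = 11.98 kip/in.
φr_n = 0.75 × 0.6 × 70 × (0.707 × 0.5) = 11.14 kip/in → NOT adequate.

f_max ≈ 12 kip/in; NOT adequate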